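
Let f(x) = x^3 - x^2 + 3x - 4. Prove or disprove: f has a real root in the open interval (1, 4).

Yes, f has a root in the interval.

f(1) = -1 and f(4) = 56, which have opposite signs.
f is continuous everywhere (it is a polynomial), in particular on [1, 4].
By the Intermediate Value Theorem f must vanish at some point of (1, 4).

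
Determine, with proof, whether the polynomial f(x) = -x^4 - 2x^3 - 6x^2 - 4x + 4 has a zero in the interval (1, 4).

f(1) = -9 and f(4) = -492, both negative, so a sign-change argument is unavailable; we show f keeps this sign on the whole interval.
Substitute x = 1 + u, where 0 < u < 3 on the interval. Expanding, f(1 + u) = -u^4 - 6u^3 - 18u^2 - 26u - 9.
All 5 nonzero coefficients of this polynomial in u are negative; hence for u > 0 the value is a sum of negative terms (the constant -9 among them).
Therefore f(x) < 0 throughout (1, 4), and f has no zero there.

No such root exists.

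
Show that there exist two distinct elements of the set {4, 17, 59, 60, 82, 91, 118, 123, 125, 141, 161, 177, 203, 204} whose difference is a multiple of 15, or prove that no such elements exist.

No such pair exists.

Two integers differ by a multiple of 15 exactly when they have the same residue mod 15. The residues are 4↦4, 17↦2, 59↦14, 60↦0, 82↦7, 91↦1, 118↦13, 123↦3, 125↦5, 141↦6, 161↦11, 177↦12, 203↦8, 204↦9.
All 14 residues are distinct, so no two elements differ by a multiple of 15.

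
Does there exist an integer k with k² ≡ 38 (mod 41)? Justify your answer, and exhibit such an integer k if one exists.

There is no such integer.

41 is prime, so by Euler's criterion 38 is a square mod 41 iff 38^((41−1)/2) = 38^20 ≡ 1 (mod 41).
Squaring successively (mod 41): 38^2 = 1444 ≡ 9; 38^4 ≡ 9² = 81 ≡ 40; 38^8 ≡ 40² = 1600 ≡ 1; 38^16 ≡ 1² = 1 ≡ 1.
Since 20 = 16 + 4, 38^20 ≡ 1 · 40; multiplying out mod 41: 1·40 = 40 ≡ 40. Thus 38^20 ≡ 40 ≡ −1 (mod 41).
By Euler's criterion 38 is a quadratic non-residue mod 41: no k satisfies k² ≡ 38 (mod 41).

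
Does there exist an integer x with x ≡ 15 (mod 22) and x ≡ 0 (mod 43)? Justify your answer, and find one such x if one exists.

gcd(22, 43) = 1, so the Chinese Remainder Theorem guarantees exactly one residue class mod 946 satisfying both.
Any solution of the first congruence is x = 15 + 22t; substituting into the second, 22t ≡ 0 − 15 ≡ 28 (mod 43).
Note 22·2 = 44 ≡ 1 (mod 43) (as 44 − 1 = 1·43), so 22⁻¹ ≡ 2.
Therefore t ≡ 2·28 = 56 ≡ 13 (mod 43).
Taking t = 13 gives x = 15 + 22·13 = 301.
Check: 301 mod 22 = 15, 301 mod 43 = 0. ✓

x = 301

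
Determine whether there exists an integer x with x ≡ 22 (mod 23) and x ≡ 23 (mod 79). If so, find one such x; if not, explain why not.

Since 23 and 79 share no common factor, CRT says the pair of congruences has a solution (unique mod 1817).
Any solution of the first congruence is x = 22 + 23t; substituting into the second, 23t ≡ 23 − 22 ≡ 1 (mod 79).
Note 23·55 = 1265 ≡ 1 (mod 79) (as 1265 − 1 = 16·79), so 23⁻¹ ≡ 55.
Multiplying by 55: t ≡ 55·1 = 55 (mod 79).
With t = 55: x = 22 + 23·55 = 1287.
Check: 1287 mod 23 = 22, 1287 mod 79 = 23. ✓

x = 1287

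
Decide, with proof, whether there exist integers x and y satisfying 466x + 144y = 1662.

Since gcd(466, 144) = 2 and 1662 = 2·831, Bézout's identity guarantees a solution.
Dividing through by 2 reduces the equation to 233x + 72y = 831.
Dividing repeatedly: 233 = 3·72 + 17, 72 = 4·17 + 4, 17 = 4·4 + 1, 4 = 4·1 + 0.
Working back up the chain: 1 = 17 − 4·4 = 17 − 4·(72 − 4·17) = −4·72 + 17·17 = −4·72 + 17·(233 − 3·72) = 17·233 − 55·72. So 233·17 + 72·(-55) = 1.
Scaling by 831 gives the particular solution (x, y) = (14127, -45705).
The general solution is x = 14127 + 72k, y = -45705 − 233k; taking k = -196 gives the smaller pair x = 15, y = -37.
Indeed 466·15 + 144·(-37) = 6990 − 5328 = 1662.

x = 15, y = -37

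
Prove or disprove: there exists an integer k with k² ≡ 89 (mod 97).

k = 63

k = 63 works: 63² = 3969, and 3969 − 89 = 3880 = 40·97.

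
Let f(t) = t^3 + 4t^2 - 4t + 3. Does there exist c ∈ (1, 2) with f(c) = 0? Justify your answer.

f has no root in that interval.

The endpoint values f(1) = 4 and f(2) = 19 are both positive. Claim: f(t) > 0 for every t in (1, 2).
Shift to the endpoint 1: with t = 1 + u (0 < u < 1), one computes f(1 + u) = u^3 + 7u^2 + 7u + 4.
The nonzero coefficients here are all positive, so for u > 0 every term is positive (or zero), and the constant term 4 is strictly positive.
So f is strictly positive on (1, 2); no root exists in the interval.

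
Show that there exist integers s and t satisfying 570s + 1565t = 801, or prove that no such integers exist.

gcd(570, 1565) = 5, so every integer of the form 570s + 1565t is a multiple of 5.
But 801 is not a multiple of 5 (it leaves remainder 1).
Therefore 570s + 1565t = 801 has no solution in integers.

No, no such integers exist.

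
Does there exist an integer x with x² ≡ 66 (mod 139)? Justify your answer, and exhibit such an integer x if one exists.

x = 30 works: 30² = 900, and 900 − 66 = 834 = 6·139.

x = 30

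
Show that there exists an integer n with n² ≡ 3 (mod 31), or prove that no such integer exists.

No, no such integer exists.

31 is prime, so by Euler's criterion 3 is a square mod 31 iff 3^((31−1)/2) = 3^15 ≡ 1 (mod 31).
Repeated squaring mod 31: 3^2 = 9 ≡ 9; 3^4 ≡ 9² = 81 ≡ 19; 3^8 ≡ 19² = 361 ≡ 20.
Since 15 = 8 + 4 + 2 + 1, 3^15 ≡ 20 · 19 · 9 · 3; multiplying out mod 31: 20·19 = 380 ≡ 8, then 8·9 = 72 ≡ 10, then 10·3 = 30 ≡ 30. Thus 3^15 ≡ 30 ≡ −1 (mod 31).
By Euler's criterion 3 is a quadratic non-residue mod 31: no n satisfies n² ≡ 3 (mod 31).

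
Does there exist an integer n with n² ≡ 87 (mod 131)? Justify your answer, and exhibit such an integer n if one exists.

Apply Euler's criterion with the prime 131: 87 is a quadratic residue iff 87^65 ≡ 1 (mod 131), and a non-residue iff it is ≡ −1.
Repeated squaring mod 131: 87^2 = 7569 ≡ 102; 87^4 ≡ 102² = 10404 ≡ 55; 87^8 ≡ 55² = 3025 ≡ 12; 87^16 ≡ 12² = 144 ≡ 13; 87^32 ≡ 13² = 169 ≡ 38; 87^64 ≡ 38² = 1444 ≡ 3.
Since 65 = 64 + 1, 87^65 ≡ 3 · 87; multiplying out mod 131: 3·87 = 261 ≡ 130. Thus 87^65 ≡ 130 ≡ −1 (mod 131).
The value −1 means 87 is a non-residue modulo 131, so n² ≡ 87 (mod 131) is impossible.

No such integer exists.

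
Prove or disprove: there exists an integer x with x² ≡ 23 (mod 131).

131 is prime, so by Euler's criterion 23 is a square mod 131 iff 23^((131−1)/2) = 23^65 ≡ 1 (mod 131).
Squaring successively (mod 131): 23^2 = 529 ≡ 5; 23^4 ≡ 5² = 25 ≡ 25; 23^8 ≡ 25² = 625 ≡ 101; 23^16 ≡ 101² = 10201 ≡ 114; 23^32 ≡ 114² = 12996 ≡ 27; 23^64 ≡ 27² = 729 ≡ 74.
Since 65 = 64 + 1, 23^65 ≡ 74 · 23; multiplying out mod 131: 74·23 = 1702 ≡ 130. Thus 23^65 ≡ 130 ≡ −1 (mod 131).
By Euler's criterion 23 is a quadratic non-residue mod 131: no x satisfies x² ≡ 23 (mod 131).

No such integer exists.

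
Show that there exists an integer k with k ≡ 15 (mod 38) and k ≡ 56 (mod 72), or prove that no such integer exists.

Reduce both congruences modulo 2, which divides 38 and 72: they say k ≡ 15 (mod 2) and k ≡ 56 (mod 2).
But 15 mod 2 = 1 while 56 mod 2 = 0, a contradiction.
So no integer satisfies both congruences.

No such integer exists.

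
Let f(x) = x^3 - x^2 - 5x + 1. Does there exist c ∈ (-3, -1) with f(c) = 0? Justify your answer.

Yes, such a c exists.

f(-3) = -20 and f(-1) = 4, which have opposite signs.
f is continuous everywhere (it is a polynomial), in particular on [-3, -1].
By the Intermediate Value Theorem f must vanish at some point of (-3, -1).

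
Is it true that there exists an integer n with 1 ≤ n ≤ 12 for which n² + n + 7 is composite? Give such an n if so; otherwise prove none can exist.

n = 6

At n = 6: 6² + 6 + 7 = 49 = 7·7, which is composite.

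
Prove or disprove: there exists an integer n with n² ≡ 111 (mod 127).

127 is prime, so by Euler's criterion 111 is a square mod 127 iff 111^((127−1)/2) = 111^63 ≡ 1 (mod 127).
Squaring successively (mod 127): 111^2 = 12321 ≡ 2; 111^4 ≡ 2² = 4 ≡ 4; 111^8 ≡ 4² = 16 ≡ 16; 111^16 ≡ 16² = 256 ≡ 2; 111^32 ≡ 2² = 4 ≡ 4.
Since 63 = 32 + 16 + 8 + 4 + 2 + 1, 111^63 ≡ 4 · 2 · 16 · 4 · 2 · 111; multiplying out mod 127: 4·2 = 8 ≡ 8, then 8·16 = 128 ≡ 1, then 1·4 = 4 ≡ 4, then 4·2 = 8 ≡ 8, then 8·111 = 888 ≡ 126. Thus 111^63 ≡ 126 ≡ −1 (mod 127).
By Euler's criterion 111 is a quadratic non-residue mod 127: no n satisfies n² ≡ 111 (mod 127).

No such integer exists.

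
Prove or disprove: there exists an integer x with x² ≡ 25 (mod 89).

x = 84

x = 84 works: 84² = 7056, and 7056 − 25 = 7031 = 79·89.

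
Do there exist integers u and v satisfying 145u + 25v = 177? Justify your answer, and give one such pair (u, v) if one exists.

Any value of 145u + 25v is a multiple of gcd(145, 25) = 5.
But 177 = 5·35 + 2, so 5 ∤ 177.
Hence no integers u, v satisfy the equation.

No such integers exist.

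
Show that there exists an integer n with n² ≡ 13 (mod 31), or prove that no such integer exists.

31 is prime, so by Euler's criterion 13 is a square mod 31 iff 13^((31−1)/2) = 13^15 ≡ 1 (mod 31).
Squaring successively (mod 31): 13^2 = 169 ≡ 14; 13^4 ≡ 14² = 196 ≡ 10; 13^8 ≡ 10² = 100 ≡ 7.
Since 15 = 8 + 4 + 2 + 1, 13^15 ≡ 7 · 10 · 14 · 13; multiplying out mod 31: 7·10 = 70 ≡ 8, then 8·14 = 112 ≡ 19, then 19·13 = 247 ≡ 30. Thus 13^15 ≡ 30 ≡ −1 (mod 31).
By Euler's criterion 13 is a quadratic non-residue mod 31: no n satisfies n² ≡ 13 (mod 31).

There is no such integer.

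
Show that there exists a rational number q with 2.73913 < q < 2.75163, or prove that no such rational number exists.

q = 11/4

Look for a denominator N such that an integer falls strictly between N·2.73913 and N·2.75163. N = 4 works: 4·2.73913 = 10.95652 < 11 < 11.00652 = 4·2.75163.
So q = 11/4 works: it is a ratio of integers, and dividing 4·2.73913 < 11 < 4·2.75163 through by 4 gives 2.73913 < 11/4 < 2.75163.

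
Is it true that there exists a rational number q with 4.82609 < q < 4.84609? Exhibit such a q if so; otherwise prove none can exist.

Scale by 6: the interval becomes (28.95654, 29.07654), which contains the integer 29.
Hence 29/6 is a rational number with 4.82609 < 29/6 < 4.84609.

q = 29/6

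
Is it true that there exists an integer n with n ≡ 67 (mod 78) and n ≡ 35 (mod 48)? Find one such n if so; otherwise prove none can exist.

Reduce both congruences modulo 6, which divides 78 and 48: they say n ≡ 67 (mod 6) and n ≡ 35 (mod 6).
But 67 mod 6 = 1 while 35 mod 6 = 5, a contradiction.
Hence the system has no solution.

There is no such integer.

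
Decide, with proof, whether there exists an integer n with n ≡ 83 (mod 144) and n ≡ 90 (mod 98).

Reduce both congruences modulo 2, which divides 144 and 98: they say n ≡ 83 (mod 2) and n ≡ 90 (mod 2).
However 83 ≡ 1 and 90 ≡ 0 (mod 2), and 1 ≠ 0.
Therefore no such n exists.

No, no such integer exists.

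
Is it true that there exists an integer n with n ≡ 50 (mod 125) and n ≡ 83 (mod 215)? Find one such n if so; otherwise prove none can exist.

Reduce both congruences modulo 5, which divides 125 and 215: they say n ≡ 50 (mod 5) and n ≡ 83 (mod 5).
But 50 mod 5 = 0 while 83 mod 5 = 3, a contradiction.
So no integer satisfies both congruences.

There is no such integer.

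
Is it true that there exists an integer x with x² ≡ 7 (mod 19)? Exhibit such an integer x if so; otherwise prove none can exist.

x = 8 works: 8² = 64, and 64 − 7 = 57 = 3·19.

x = 8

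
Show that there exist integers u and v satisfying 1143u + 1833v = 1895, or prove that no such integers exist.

No, no such integers exist.

gcd(1143, 1833) = 3, so every integer of the form 1143u + 1833v is a multiple of 3.
However 1895 leaves remainder 2 on division by 3.
So the equation is unsolvable over ℤ.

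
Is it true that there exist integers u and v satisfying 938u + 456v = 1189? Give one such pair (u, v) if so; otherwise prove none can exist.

Both 938 and 456 are divisible by gcd(938, 456) = 2, hence so is any combination 938u + 456v.
However 1189 leaves remainder 1 on division by 2.
So the equation is unsolvable over ℤ.

There are no such integers.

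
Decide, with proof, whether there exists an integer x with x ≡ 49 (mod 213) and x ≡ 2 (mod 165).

No, no such integer exists.

Both moduli are multiples of 3 = gcd(213, 165), so any solution would satisfy x ≡ 49 and x ≡ 2 modulo 3 simultaneously.
However 49 ≡ 1 and 2 ≡ 2 (mod 3), and 1 ≠ 2.
Therefore no such x exists.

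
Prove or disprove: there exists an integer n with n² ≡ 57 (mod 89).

n = 71

n = 71 works: 71² = 5041, and 5041 − 57 = 4984 = 56·89.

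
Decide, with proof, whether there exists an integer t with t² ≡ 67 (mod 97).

Apply Euler's criterion with the prime 97: 67 is a quadratic residue iff 67^48 ≡ 1 (mod 97), and a non-residue iff it is ≡ −1.
Repeated squaring mod 97: 67^2 = 4489 ≡ 27; 67^4 ≡ 27² = 729 ≡ 50; 67^8 ≡ 50² = 2500 ≡ 75; 67^16 ≡ 75² = 5625 ≡ 96; 67^32 ≡ 96² = 9216 ≡ 1.
Since 48 = 32 + 16, 67^48 ≡ 1 · 96; multiplying out mod 97: 1·96 = 96 ≡ 96. Thus 67^48 ≡ 96 ≡ −1 (mod 97).
By Euler's criterion 67 is a quadratic non-residue mod 97: no t satisfies t² ≡ 67 (mod 97).

No such integer exists.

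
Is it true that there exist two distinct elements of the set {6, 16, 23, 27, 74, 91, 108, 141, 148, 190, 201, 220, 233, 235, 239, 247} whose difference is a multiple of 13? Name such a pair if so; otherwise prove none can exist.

The pair (6, 201) works.

6 mod 13 = 6 and 201 mod 13 = 6, so 201 − 6 = 195 = 15·13.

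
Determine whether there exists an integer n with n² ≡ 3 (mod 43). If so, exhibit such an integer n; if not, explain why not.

No, no such integer exists.

Apply Euler's criterion with the prime 43: 3 is a quadratic residue iff 3^21 ≡ 1 (mod 43), and a non-residue iff it is ≡ −1.
Repeated squaring mod 43: 3^2 = 9 ≡ 9; 3^4 ≡ 9² = 81 ≡ 38; 3^8 ≡ 38² = 1444 ≡ 25; 3^16 ≡ 25² = 625 ≡ 23.
Since 21 = 16 + 4 + 1, 3^21 ≡ 23 · 38 · 3; multiplying out mod 43: 23·38 = 874 ≡ 14, then 14·3 = 42 ≡ 42. Thus 3^21 ≡ 42 ≡ −1 (mod 43).
By Euler's criterion 3 is a quadratic non-residue mod 43: no n satisfies n² ≡ 3 (mod 43).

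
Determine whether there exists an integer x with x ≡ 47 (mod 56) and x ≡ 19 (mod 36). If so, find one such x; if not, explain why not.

x = 271

The moduli are not coprime: gcd(56, 36) = 4. Compatibility requires 4 ∣ (19 − 47) = -28, which holds, so solutions exist.
The integers ≡ 47 (mod 56) are 47, 103, 159, 215, 271, …; their remainders mod 36 are 11, 31, 15, 35, 19, so x = 271 is the first that is ≡ 19 (mod 36).
Indeed 271 ≡ 47 (mod 56) and 271 ≡ 19 (mod 36).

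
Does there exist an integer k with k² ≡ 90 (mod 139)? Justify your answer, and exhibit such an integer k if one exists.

No such integer exists.

139 is prime, so by Euler's criterion 90 is a square mod 139 iff 90^((139−1)/2) = 90^69 ≡ 1 (mod 139).
Squaring successively (mod 139): 90^2 = 8100 ≡ 38; 90^4 ≡ 38² = 1444 ≡ 54; 90^8 ≡ 54² = 2916 ≡ 136; 90^16 ≡ 136² = 18496 ≡ 9; 90^32 ≡ 9² = 81 ≡ 81; 90^64 ≡ 81² = 6561 ≡ 28.
Since 69 = 64 + 4 + 1, 90^69 ≡ 28 · 54 · 90; multiplying out mod 139: 28·54 = 1512 ≡ 122, then 122·90 = 10980 ≡ 138. Thus 90^69 ≡ 138 ≡ −1 (mod 139).
By Euler's criterion 90 is a quadratic non-residue mod 139: no k satisfies k² ≡ 90 (mod 139).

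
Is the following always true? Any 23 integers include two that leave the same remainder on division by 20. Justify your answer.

Yes, this is always true.

Each integer lies in one of the 20 residue classes modulo 20.
With 23 integers and only 20 classes, the pigeonhole principle forces two of them, say a and b, into the same class.
That is, a and b leave the same remainder on division by 20, as claimed.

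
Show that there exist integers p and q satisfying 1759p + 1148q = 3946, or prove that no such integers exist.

1759 and 1148 are coprime, so 1759p + 1148q ranges over all of ℤ.
Euclidean algorithm: 1759 = 1·1148 + 611, 1148 = 1·611 + 537, 611 = 1·537 + 74, 537 = 7·74 + 19, 74 = 3·19 + 17, 19 = 1·17 + 2, 17 = 8·2 + 1, 2 = 2·1 + 0.
Working back up the chain: 1 = 17 − 8·2 = 17 − 8·(19 − 1·17) = −8·19 + 9·17 = −8·19 + 9·(74 − 3·19) = 9·74 − 35·19 = 9·74 − 35·(537 − 7·74) = −35·537 + 254·74 = −35·537 + 254·(611 − 1·537) = 254·611 − 289·537 = 254·611 − 289·(1148 − 1·611) = −289·1148 + 543·611 = −289·1148 + 543·(1759 − 1·1148) = 543·1759 − 832·1148. So 1759·543 + 1148·(-832) = 1.
Scaling by 3946 gives the particular solution (p, q) = (2142678, -3283072).
The general solution is p = 2142678 + 1148k, q = -3283072 − 1759k; taking k = -1866 gives the smaller pair p = 510, q = -778.
Check: 1759·510 + 1148·(-778) = 897090 − 893144 = 3946. ✓

p = 510, q = -778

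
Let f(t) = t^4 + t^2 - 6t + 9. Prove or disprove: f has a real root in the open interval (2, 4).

No such root exists.

The endpoint values f(2) = 17 and f(4) = 257 are both positive. Claim: f(t) > 0 for every t in (2, 4).
Substitute t = 2 + u, where 0 < u < 2 on the interval. Expanding, f(2 + u) = u^4 + 8u^3 + 25u^2 + 30u + 17.
All 5 nonzero coefficients of this polynomial in u are positive; hence for u > 0 the value is a sum of positive terms (the constant 17 among them).
So f is strictly positive on (2, 4); no root exists in the interval.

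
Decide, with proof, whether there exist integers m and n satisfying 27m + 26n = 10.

m = 10, n = -10

27 and 26 are coprime, so 27m + 26n ranges over all of ℤ.
Run the Euclidean algorithm on 27 and 26: 27 = 1·26 + 1, 26 = 26·1 + 0.
Unwinding: 1 = 27 − 1·26, i.e. 27·1 + 26·(-1) = 1.
Multiplying through by 10: m = 1·10 = 10, n = (-1)·10 = -10 is a solution.
Indeed 27·10 + 26·(-10) = 270 − 260 = 10.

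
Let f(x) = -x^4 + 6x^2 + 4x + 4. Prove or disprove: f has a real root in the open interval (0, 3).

f(0) = 4 and f(3) = -11, which have opposite signs.
As a polynomial, f is continuous on every closed interval.
By the Intermediate Value Theorem f must vanish at some point of (0, 3).

Yes, f has a root in the interval.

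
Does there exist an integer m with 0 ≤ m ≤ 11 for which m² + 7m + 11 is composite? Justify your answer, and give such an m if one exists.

m = 9

At m = 9: 9² + 7·9 + 11 = 155 = 5·31, which is composite.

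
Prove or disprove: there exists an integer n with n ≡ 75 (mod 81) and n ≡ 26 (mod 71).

gcd(81, 71) = 1, so the Chinese Remainder Theorem guarantees exactly one residue class mod 5751 satisfying both.
Any solution of the first congruence is n = 75 + 81t; substituting into the second, 81t ≡ 26 − 75 ≡ 22 (mod 71).
81 ≡ 10 (mod 71), so this reads 10t ≡ 22 (mod 71). Since 10·64 = 640 = 9·71 + 1, the inverse of 10 mod 71 is 64.
Multiplying by 64: t ≡ 64·22 = 1408 ≡ 59 (mod 71).
Taking t = 59 gives n = 75 + 81·59 = 4854.
Indeed 4854 ≡ 75 (mod 81) and 4854 ≡ 26 (mod 71).

n = 4854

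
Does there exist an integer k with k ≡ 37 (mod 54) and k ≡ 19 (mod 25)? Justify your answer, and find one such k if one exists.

gcd(54, 25) = 1, so the Chinese Remainder Theorem guarantees exactly one residue class mod 1350 satisfying both.
Any solution of the first congruence is k = 37 + 54t; substituting into the second, 54t ≡ 19 − 37 ≡ 7 (mod 25).
54 ≡ 4 (mod 25), so this reads 4t ≡ 7 (mod 25). Invert 4 mod 25 by the Euclidean algorithm: 25 = 6·4 + 1, 4 = 4·1 + 0; back-substituting, 1 = 25 − 6·4. Hence 4·(-6) ≡ 1, so 4⁻¹ ≡ -6 ≡ 19 (mod 25).
Multiplying by 19: t ≡ 19·7 = 133 ≡ 8 (mod 25).
With t = 8: k = 37 + 54·8 = 469.
Indeed 469 ≡ 37 (mod 54) and 469 ≡ 19 (mod 25).

k = 469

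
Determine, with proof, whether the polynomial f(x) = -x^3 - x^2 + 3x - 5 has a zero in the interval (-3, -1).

f(-3) = 4 and f(-1) = -8, which have opposite signs.
f is continuous everywhere (it is a polynomial), in particular on [-3, -1].
By the Intermediate Value Theorem f must vanish at some point of (-3, -1).

Such a root exists.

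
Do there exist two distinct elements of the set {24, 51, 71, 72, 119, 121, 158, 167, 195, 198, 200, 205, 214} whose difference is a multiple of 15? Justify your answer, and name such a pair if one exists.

Reduce each element modulo 15: 24↦9, 51↦6, 71↦11, 72↦12, 119↦14, 121↦1, 158↦8, 167↦2, 195↦0, 198↦3, 200↦5, 205↦10, 214↦4.
No residue repeats among the 13 elements, so no pair has difference ≡ 0 (mod 15).

No such pair exists.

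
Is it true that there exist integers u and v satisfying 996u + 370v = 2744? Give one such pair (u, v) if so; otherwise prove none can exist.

u = 109, v = -286

Since gcd(996, 370) = 2 and 2744 = 2·1372, Bézout's identity guarantees a solution.
Dividing through by 2 reduces the equation to 498u + 185v = 1372.
Euclidean algorithm: 498 = 2·185 + 128, 185 = 1·128 + 57, 128 = 2·57 + 14, 57 = 4·14 + 1, 14 = 14·1 + 0.
Back-substituting, 1 = 57 − 4·14 = 57 − 4·(128 − 2·57) = −4·128 + 9·57 = −4·128 + 9·(185 − 1·128) = 9·185 − 13·128 = 9·185 − 13·(498 − 2·185) = −13·498 + 35·185; that is, 498·(-13) + 185·35 = 1.
Times 1372: 498·(-17836) + 185·48020 = 1372, so (-17836, 48020) solves it.
Adding 97·185 to u and subtracting 97·498 from v gives the tidier solution (109, -286).
Check: 996·109 + 370·(-286) = 108564 − 105820 = 2744. ✓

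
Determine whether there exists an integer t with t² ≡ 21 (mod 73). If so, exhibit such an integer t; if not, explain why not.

73 is prime, so by Euler's criterion 21 is a square mod 73 iff 21^((73−1)/2) = 21^36 ≡ 1 (mod 73).
Repeated squaring mod 73: 21^2 = 441 ≡ 3; 21^4 ≡ 3² = 9 ≡ 9; 21^8 ≡ 9² = 81 ≡ 8; 21^16 ≡ 8² = 64 ≡ 64; 21^32 ≡ 64² = 4096 ≡ 8.
Since 36 = 32 + 4, 21^36 ≡ 8 · 9; multiplying out mod 73: 8·9 = 72 ≡ 72. Thus 21^36 ≡ 72 ≡ −1 (mod 73).
The value −1 means 21 is a non-residue modulo 73, so t² ≡ 21 (mod 73) is impossible.

No such integer exists.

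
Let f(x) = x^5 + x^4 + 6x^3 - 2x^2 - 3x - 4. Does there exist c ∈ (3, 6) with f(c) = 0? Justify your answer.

No such root exists.

The endpoint values f(3) = 455 and f(6) = 10274 are both positive. Claim: f(x) > 0 for every x in (3, 6).
Shift to the endpoint 3: with x = 3 + u (0 < u < 3), one computes f(3 + u) = u^5 + 16u^4 + 108u^3 + 376u^2 + 660u + 455.
All 6 nonzero coefficients of this polynomial in u are positive; hence for u > 0 the value is a sum of positive terms (the constant 455 among them).
Therefore f(x) > 0 throughout (3, 6), and f has no zero there.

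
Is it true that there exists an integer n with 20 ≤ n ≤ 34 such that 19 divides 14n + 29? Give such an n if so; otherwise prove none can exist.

At n = 20 the value 309 is not a multiple of 19. At n = 21 we get 14·21 + 29 = 323, and 323 = 19·17.

n = 21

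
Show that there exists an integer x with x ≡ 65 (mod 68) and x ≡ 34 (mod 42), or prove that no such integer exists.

Both moduli are multiples of 2 = gcd(68, 42), so any solution would satisfy x ≡ 65 and x ≡ 34 modulo 2 simultaneously.
These are incompatible: 65 − 34 = 31 is not divisible by 2.
Therefore no such x exists.

No such integer exists.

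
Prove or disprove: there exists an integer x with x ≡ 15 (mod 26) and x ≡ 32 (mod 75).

x = 1757

The moduli 26 and 75 are coprime, so by the Chinese Remainder Theorem a unique solution modulo 1950 exists.
Any solution of the first congruence is x = 15 + 26t; substituting into the second, 26t ≡ 32 − 15 ≡ 17 (mod 75).
Since 26·26 = 676 = 9·75 + 1, the inverse of 26 mod 75 is 26.
Therefore t ≡ 26·17 = 442 ≡ 67 (mod 75).
With t = 67: x = 15 + 26·67 = 1757.
Check: 1757 mod 26 = 15, 1757 mod 75 = 32. ✓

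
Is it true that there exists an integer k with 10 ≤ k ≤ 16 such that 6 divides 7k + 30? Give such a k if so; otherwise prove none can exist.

k = 12 works, since 7·12 + 30 = 114 = 19·6.

k = 12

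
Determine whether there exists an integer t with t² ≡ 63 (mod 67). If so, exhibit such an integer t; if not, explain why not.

There is no such integer.

67 is prime, so by Euler's criterion 63 is a square mod 67 iff 63^((67−1)/2) = 63^33 ≡ 1 (mod 67).
Repeated squaring mod 67: 63^2 = 3969 ≡ 16; 63^4 ≡ 16² = 256 ≡ 55; 63^8 ≡ 55² = 3025 ≡ 10; 63^16 ≡ 10² = 100 ≡ 33; 63^32 ≡ 33² = 1089 ≡ 17.
Since 33 = 32 + 1, 63^33 ≡ 17 · 63; multiplying out mod 67: 17·63 = 1071 ≡ 66. Thus 63^33 ≡ 66 ≡ −1 (mod 67).
By Euler's criterion 63 is a quadratic non-residue mod 67: no t satisfies t² ≡ 63 (mod 67).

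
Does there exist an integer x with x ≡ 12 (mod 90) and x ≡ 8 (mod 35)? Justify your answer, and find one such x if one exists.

There is no such integer.

Both moduli are multiples of 5 = gcd(90, 35), so any solution would satisfy x ≡ 12 and x ≡ 8 modulo 5 simultaneously.
These are incompatible: 12 − 8 = 4 is not divisible by 5.
So no integer satisfies both congruences.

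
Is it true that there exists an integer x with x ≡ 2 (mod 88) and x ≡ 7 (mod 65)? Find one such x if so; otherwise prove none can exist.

x = 1762

gcd(88, 65) = 1, so the Chinese Remainder Theorem guarantees exactly one residue class mod 5720 satisfying both.
Any solution of the first congruence is x = 2 + 88t; substituting into the second, 88t ≡ 7 − 2 ≡ 5 (mod 65).
88 ≡ 23 (mod 65), so this reads 23t ≡ 5 (mod 65). Since 23·17 = 391 = 6·65 + 1, the inverse of 23 mod 65 is 17.
Therefore t ≡ 17·5 = 85 ≡ 20 (mod 65).
Taking t = 20 gives x = 2 + 88·20 = 1762.
Verify: 1762 = 20·88 + 2 and 1762 = 27·65 + 7. ✓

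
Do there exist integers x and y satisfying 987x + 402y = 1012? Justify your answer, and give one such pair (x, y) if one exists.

There are no such integers.

Any value of 987x + 402y is a multiple of gcd(987, 402) = 3.
However 1012 leaves remainder 1 on division by 3.
Therefore 987x + 402y = 1012 has no solution in integers.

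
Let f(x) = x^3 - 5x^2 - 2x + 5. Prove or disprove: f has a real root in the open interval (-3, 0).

Yes, f has a root in the interval.

f(-3) = -61 and f(0) = 5, which have opposite signs.
Since f is a polynomial it is continuous on [-3, 0].
By the Intermediate Value Theorem f must vanish at some point of (-3, 0).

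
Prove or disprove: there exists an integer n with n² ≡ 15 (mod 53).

n = 11 works: 11² = 121, and 121 − 15 = 106 = 2·53.

n = 11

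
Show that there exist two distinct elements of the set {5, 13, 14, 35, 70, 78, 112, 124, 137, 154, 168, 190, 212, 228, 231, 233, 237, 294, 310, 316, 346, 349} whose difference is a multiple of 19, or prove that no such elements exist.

Yes: 5 and 233.

Both 5 and 233 leave remainder 5 on division by 19; their difference 228 = 12·19 is a multiple of 19.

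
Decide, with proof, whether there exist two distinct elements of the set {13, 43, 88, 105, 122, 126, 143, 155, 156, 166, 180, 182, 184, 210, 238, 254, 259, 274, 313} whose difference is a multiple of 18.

Yes: 43 and 259.

Reduce each element mod 18: 13↦13, 43↦7, 88↦16, 105↦15, 122↦14, 126↦0, 143↦17, 155↦11, 156↦12, 166↦4, 180↦0, 182↦2, 184↦4, 210↦12, 238↦4, 254↦2, 259↦7, 274↦4, 313↦7. The residue 7 repeats (at 43 and 259), and 259 − 43 = 216 = 12·18.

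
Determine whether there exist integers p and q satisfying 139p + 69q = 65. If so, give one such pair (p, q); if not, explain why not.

p = 65, q = -130

139 and 69 are coprime, so 139p + 69q ranges over all of ℤ.
Dividing repeatedly: 139 = 2·69 + 1, 69 = 69·1 + 0.
Unwinding: 1 = 139 − 2·69, i.e. 139·1 + 69·(-2) = 1.
Times 65: 139·65 + 69·(-130) = 65, so (65, -130) solves it.
Check: 139·65 + 69·(-130) = 9035 − 8970 = 65. ✓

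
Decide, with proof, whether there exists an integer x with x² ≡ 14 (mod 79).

79 is prime, so by Euler's criterion 14 is a square mod 79 iff 14^((79−1)/2) = 14^39 ≡ 1 (mod 79).
Repeated squaring mod 79: 14^2 = 196 ≡ 38; 14^4 ≡ 38² = 1444 ≡ 22; 14^8 ≡ 22² = 484 ≡ 10; 14^16 ≡ 10² = 100 ≡ 21; 14^32 ≡ 21² = 441 ≡ 46.
Since 39 = 32 + 4 + 2 + 1, 14^39 ≡ 46 · 22 · 38 · 14; multiplying out mod 79: 46·22 = 1012 ≡ 64, then 64·38 = 2432 ≡ 62, then 62·14 = 868 ≡ 78. Thus 14^39 ≡ 78 ≡ −1 (mod 79).
The value −1 means 14 is a non-residue modulo 79, so x² ≡ 14 (mod 79) is impossible.

There is no such integer.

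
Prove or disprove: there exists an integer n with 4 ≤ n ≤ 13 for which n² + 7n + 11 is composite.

At n = 9: 9² + 7·9 + 11 = 155 = 5·31, which is composite.

n = 9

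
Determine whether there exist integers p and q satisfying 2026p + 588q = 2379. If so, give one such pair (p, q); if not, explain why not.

Both 2026 and 588 are divisible by gcd(2026, 588) = 2, hence so is any combination 2026p + 588q.
But 2379 = 2·1189 + 1, so 2 ∤ 2379.
So the equation is unsolvable over ℤ.

There are no such integers.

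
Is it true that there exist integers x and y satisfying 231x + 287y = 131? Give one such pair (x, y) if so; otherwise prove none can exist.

No such integers exist.

gcd(231, 287) = 7, so every integer of the form 231x + 287y is a multiple of 7.
But 131 is not a multiple of 7 (it leaves remainder 5).
So the equation is unsolvable over ℤ.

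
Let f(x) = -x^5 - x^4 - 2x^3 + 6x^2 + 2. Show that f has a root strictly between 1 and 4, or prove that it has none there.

f(1) = 4 and f(4) = -1310, which have opposite signs.
As a polynomial, f is continuous on every closed interval.
By the Intermediate Value Theorem f must vanish at some point of (1, 4).

Such a root exists.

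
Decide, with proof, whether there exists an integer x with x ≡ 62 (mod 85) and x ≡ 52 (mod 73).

x = 5162

gcd(85, 73) = 1, so the Chinese Remainder Theorem guarantees exactly one residue class mod 6205 satisfying both.
Any solution of the first congruence is x = 62 + 85t; substituting into the second, 85t ≡ 52 − 62 ≡ 63 (mod 73).
85 ≡ 12 (mod 73), so this reads 12t ≡ 63 (mod 73). Note 12·67 = 804 ≡ 1 (mod 73) (as 804 − 1 = 11·73), so 12⁻¹ ≡ 67.
Therefore t ≡ 67·63 = 4221 ≡ 60 (mod 73).
With t = 60: x = 62 + 85·60 = 5162.
Check: 5162 mod 85 = 62, 5162 mod 73 = 52. ✓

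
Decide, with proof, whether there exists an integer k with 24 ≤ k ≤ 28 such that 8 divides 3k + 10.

For k = 24, 25 the values 82, 85 are not multiples of 8. Try k = 26: 3·26 + 10 = 88 = 11·8, which is divisible by 8.

k = 26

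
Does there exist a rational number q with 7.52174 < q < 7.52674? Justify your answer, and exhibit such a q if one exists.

q = 143/19

Look for a denominator N such that an integer falls strictly between N·7.52174 and N·7.52674. N = 19 works: 19·7.52174 = 142.91306 < 143 < 143.00806 = 19·7.52674.
Hence 143/19 is a rational number with 7.52174 < 143/19 < 7.52674.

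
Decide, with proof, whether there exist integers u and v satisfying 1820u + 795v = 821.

Both 1820 and 795 are divisible by gcd(1820, 795) = 5, hence so is any combination 1820u + 795v.
But 821 = 5·164 + 1, so 5 ∤ 821.
Hence no integers u, v satisfy the equation.

There are no such integers.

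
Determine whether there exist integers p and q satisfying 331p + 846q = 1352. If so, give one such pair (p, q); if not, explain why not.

p = 206, q = -79

Since gcd(331, 846) = 1, every integer is an integer combination of 331 and 846.
Dividing repeatedly: 846 = 2·331 + 184, 331 = 1·184 + 147, 184 = 1·147 + 37, 147 = 3·37 + 36, 37 = 1·36 + 1, 36 = 36·1 + 0.
Working back up the chain: 1 = 37 − 1·36 = 37 − (147 − 3·37) = −147 + 4·37 = −147 + 4·(184 − 1·147) = 4·184 − 5·147 = 4·184 − 5·(331 − 1·184) = −5·331 + 9·184 = −5·331 + 9·(846 − 2·331) = 9·846 − 23·331. So 331·(-23) + 846·9 = 1.
Multiplying through by 1352: p = (-23)·1352 = -31096, q = 9·1352 = 12168 is a solution.
The general solution is p = -31096 + 846k, q = 12168 − 331k; taking k = 37 gives the smaller pair p = 206, q = -79.
Indeed 331·206 + 846·(-79) = 68186 − 66834 = 1352.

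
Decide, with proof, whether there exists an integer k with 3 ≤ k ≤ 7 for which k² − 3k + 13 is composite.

There is no such integer k in that range.

The values for k = 3, 4, …, 7 are 13, 17, 23, 31, 41, and each of these is prime.
So no value in the range makes the expression composite.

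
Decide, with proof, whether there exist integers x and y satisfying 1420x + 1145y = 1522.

No such integers exist.

gcd(1420, 1145) = 5, so every integer of the form 1420x + 1145y is a multiple of 5.
However 1522 leaves remainder 2 on division by 5.
So the equation is unsolvable over ℤ.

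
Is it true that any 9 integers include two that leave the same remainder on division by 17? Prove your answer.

No; for instance {35, 36, 37, 38, 39, 40, 41, 42, 43} is a counterexample.

Try 9 consecutive integers, 35, 36, …, 43. Their remainders mod 17 are 1, 2, 3, 4, 5, 6, 7, 8, 9 — pairwise different, as any 9 ≤ 17 consecutive integers have distinct residues.
So no two of them leave the same remainder on division by 17; the claim fails for this set.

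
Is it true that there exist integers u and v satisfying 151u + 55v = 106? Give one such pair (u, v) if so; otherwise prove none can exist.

151 and 55 are coprime, so 151u + 55v ranges over all of ℤ.
Euclidean algorithm: 151 = 2·55 + 41, 55 = 1·41 + 14, 41 = 2·14 + 13, 14 = 1·13 + 1, 13 = 13·1 + 0.
Back-substituting, 1 = 14 − 1·13 = 14 − (41 − 2·14) = −41 + 3·14 = −41 + 3·(55 − 1·41) = 3·55 − 4·41 = 3·55 − 4·(151 − 2·55) = −4·151 + 11·55; that is, 151·(-4) + 55·11 = 1.
Times 106: 151·(-424) + 55·1166 = 106, so (-424, 1166) solves it.
Adding 8·55 to u and subtracting 8·151 from v gives the tidier solution (16, -42).
Check: 151·16 + 55·(-42) = 2416 − 2310 = 106. ✓

u = 16, v = -42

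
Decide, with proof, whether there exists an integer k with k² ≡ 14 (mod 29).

29 is prime, so by Euler's criterion 14 is a square mod 29 iff 14^((29−1)/2) = 14^14 ≡ 1 (mod 29).
Squaring successively (mod 29): 14^2 = 196 ≡ 22; 14^4 ≡ 22² = 484 ≡ 20; 14^8 ≡ 20² = 400 ≡ 23.
Since 14 = 8 + 4 + 2, 14^14 ≡ 23 · 20 · 22; multiplying out mod 29: 23·20 = 460 ≡ 25, then 25·22 = 550 ≡ 28. Thus 14^14 ≡ 28 ≡ −1 (mod 29).
The value −1 means 14 is a non-residue modulo 29, so k² ≡ 14 (mod 29) is impossible.

No, no such integer exists.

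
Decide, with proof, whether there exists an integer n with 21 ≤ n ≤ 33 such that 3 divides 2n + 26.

Scanning upward from n = 21 gives 68, 70, none divisible by 3. Try n = 23: 2·23 + 26 = 72 = 24·3, which is divisible by 3.

n = 23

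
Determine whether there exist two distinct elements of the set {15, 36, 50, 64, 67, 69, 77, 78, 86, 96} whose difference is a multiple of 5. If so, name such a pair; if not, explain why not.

Reduce each element mod 5: 15↦0, 36↦1, 50↦0, 64↦4, 67↦2, 69↦4, 77↦2, 78↦3, 86↦1, 96↦1. The residue 0 repeats (at 15 and 50), and 50 − 15 = 35 = 7·5.

15 and 50 are such a pair.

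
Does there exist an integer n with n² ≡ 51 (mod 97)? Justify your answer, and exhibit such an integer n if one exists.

97 is prime, so by Euler's criterion 51 is a square mod 97 iff 51^((97−1)/2) = 51^48 ≡ 1 (mod 97).
Squaring successively (mod 97): 51^2 = 2601 ≡ 79; 51^4 ≡ 79² = 6241 ≡ 33; 51^8 ≡ 33² = 1089 ≡ 22; 51^16 ≡ 22² = 484 ≡ 96; 51^32 ≡ 96² = 9216 ≡ 1.
Since 48 = 32 + 16, 51^48 ≡ 1 · 96; multiplying out mod 97: 1·96 = 96 ≡ 96. Thus 51^48 ≡ 96 ≡ −1 (mod 97).
By Euler's criterion 51 is a quadratic non-residue mod 97: no n satisfies n² ≡ 51 (mod 97).

No such integer exists.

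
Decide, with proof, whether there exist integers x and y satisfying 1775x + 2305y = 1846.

No such integers exist.

gcd(1775, 2305) = 5, so every integer of the form 1775x + 2305y is a multiple of 5.
But 1846 = 5·369 + 1, so 5 ∤ 1846.
Therefore 1775x + 2305y = 1846 has no solution in integers.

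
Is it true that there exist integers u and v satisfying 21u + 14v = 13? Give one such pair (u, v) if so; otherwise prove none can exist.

There are no such integers.

gcd(21, 14) = 7, so every integer of the form 21u + 14v is a multiple of 7.
But 13 is not a multiple of 7 (it leaves remainder 6).
So the equation is unsolvable over ℤ.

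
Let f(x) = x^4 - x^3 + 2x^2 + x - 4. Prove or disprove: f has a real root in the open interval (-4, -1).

Yes, f has a root in the interval.

f(-4) = 344 and f(-1) = -1, which have opposite signs.
As a polynomial, f is continuous on every closed interval.
By the Intermediate Value Theorem f must vanish at some point of (-4, -1).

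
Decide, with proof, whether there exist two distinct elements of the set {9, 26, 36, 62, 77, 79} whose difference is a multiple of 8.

No such pair exists.

Reduce each element modulo 8: 9↦1, 26↦2, 36↦4, 62↦6, 77↦5, 79↦7.
All 6 residues are distinct, so no two elements differ by a multiple of 8.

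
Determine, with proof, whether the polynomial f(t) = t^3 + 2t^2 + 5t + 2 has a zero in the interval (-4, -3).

f(-4) = -50 and f(-3) = -22, both negative.
The derivative f'(t) = 3t^2 + 4t + 5 is a quadratic with discriminant 4² − 4·3·5 = -44 < 0; it never vanishes, so it is always positive (sign of the leading coefficient).
So f is strictly increasing; between -4 and -3 its values lie between f(-4) = -50 and f(-3) = -22, all negative. Therefore f has no root in (-4, -3).

No such root exists.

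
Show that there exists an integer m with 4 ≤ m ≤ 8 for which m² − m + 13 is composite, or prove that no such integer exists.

At m = 4: 4² − 4 + 13 = 25 = 5·5, which is composite.

m = 4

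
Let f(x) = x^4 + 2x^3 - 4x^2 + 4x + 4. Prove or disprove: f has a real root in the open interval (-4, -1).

f(-4) = 52 and f(-1) = -5, which have opposite signs.
f is continuous everywhere (it is a polynomial), in particular on [-4, -1].
By the Intermediate Value Theorem, f takes the value 0 somewhere in the open interval.

Yes, f has a root in the interval.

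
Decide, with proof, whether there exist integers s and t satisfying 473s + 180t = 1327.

s = 179, t = -463

473 and 180 are coprime, so 473s + 180t ranges over all of ℤ.
Euclidean algorithm: 473 = 2·180 + 113, 180 = 1·113 + 67, 113 = 1·67 + 46, 67 = 1·46 + 21, 46 = 2·21 + 4, 21 = 5·4 + 1, 4 = 4·1 + 0.
Working back up the chain: 1 = 21 − 5·4 = 21 − 5·(46 − 2·21) = −5·46 + 11·21 = −5·46 + 11·(67 − 1·46) = 11·67 − 16·46 = 11·67 − 16·(113 − 1·67) = −16·113 + 27·67 = −16·113 + 27·(180 − 1·113) = 27·180 − 43·113 = 27·180 − 43·(473 − 2·180) = −43·473 + 113·180. So 473·(-43) + 180·113 = 1.
Scaling by 1327 gives the particular solution (s, t) = (-57061, 149951).
The general solution is s = -57061 + 180k, t = 149951 − 473k; taking k = 318 gives the smaller pair s = 179, t = -463.
Check: 473·179 + 180·(-463) = 84667 − 83340 = 1327. ✓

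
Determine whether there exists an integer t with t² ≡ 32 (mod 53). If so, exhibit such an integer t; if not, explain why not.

No such integer exists.

Apply Euler's criterion with the prime 53: 32 is a quadratic residue iff 32^26 ≡ 1 (mod 53), and a non-residue iff it is ≡ −1.
Squaring successively (mod 53): 32^2 = 1024 ≡ 17; 32^4 ≡ 17² = 289 ≡ 24; 32^8 ≡ 24² = 576 ≡ 46; 32^16 ≡ 46² = 2116 ≡ 49.
Since 26 = 16 + 8 + 2, 32^26 ≡ 49 · 46 · 17; multiplying out mod 53: 49·46 = 2254 ≡ 28, then 28·17 = 476 ≡ 52. Thus 32^26 ≡ 52 ≡ −1 (mod 53).
By Euler's criterion 32 is a quadratic non-residue mod 53: no t satisfies t² ≡ 32 (mod 53).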